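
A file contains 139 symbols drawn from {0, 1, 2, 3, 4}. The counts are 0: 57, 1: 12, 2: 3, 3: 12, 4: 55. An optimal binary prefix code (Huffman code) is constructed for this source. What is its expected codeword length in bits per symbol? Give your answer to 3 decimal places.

Probabilities are the counts divided by 139.
Repeatedly combine the two least-probable nodes; the expected code length is the sum of the merged weights.
merge 3/139 + 12/139 → 15/139
merge 12/139 + 15/139 → 27/139
merge 27/139 + 55/139 → 82/139
merge 57/139 + 82/139 → 1
L = 15/139 + 27/139 + 82/139 + 1 = 263/139 ≈ 1.892 bits/symbol.

1.892 bits/symbol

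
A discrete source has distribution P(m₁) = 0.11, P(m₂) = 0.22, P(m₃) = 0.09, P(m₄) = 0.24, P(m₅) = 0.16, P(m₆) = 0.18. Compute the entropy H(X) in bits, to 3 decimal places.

2.506 bits

H = −Σ pᵢ log₂ pᵢ.
−0.11·log₂(0.11) = 0.3503
−0.22·log₂(0.22) = 0.4806
−0.09·log₂(0.09) = 0.3127
−0.24·log₂(0.24) = 0.4941
−0.16·log₂(0.16) = 0.4230
−0.18·log₂(0.18) = 0.4453
Sum ≈ 2.5060 → 2.506 bits.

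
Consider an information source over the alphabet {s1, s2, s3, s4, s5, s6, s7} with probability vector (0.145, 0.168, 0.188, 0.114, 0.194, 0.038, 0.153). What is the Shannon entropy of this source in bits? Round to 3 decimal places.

H = −Σ pᵢ log₂ pᵢ.
−0.145·log₂(0.145) = 0.4040
−0.168·log₂(0.168) = 0.4323
−0.188·log₂(0.188) = 0.4533
−0.114·log₂(0.114) = 0.3571
−0.194·log₂(0.194) = 0.4590
−0.038·log₂(0.038) = 0.1793
−0.153·log₂(0.153) = 0.4144
Sum ≈ 2.6994 → 2.699 bits.

2.699 bits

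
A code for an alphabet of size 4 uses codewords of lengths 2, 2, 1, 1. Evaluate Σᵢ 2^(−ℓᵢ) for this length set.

With common denominator 2^2 = 4: Σ 2^(−ℓᵢ) = 1/4 + 1/4 + 2/4 + 2/4 = 6/4 = 1.5.

1.5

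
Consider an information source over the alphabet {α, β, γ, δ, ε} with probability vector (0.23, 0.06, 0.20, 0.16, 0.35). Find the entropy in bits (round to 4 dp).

H = −Σ pᵢ log₂ pᵢ.
−0.23·log₂(0.23) = 0.4877
−0.06·log₂(0.06) = 0.2435
−0.20·log₂(0.20) = 0.4644
−0.16·log₂(0.16) = 0.4230
−0.35·log₂(0.35) = 0.5301
Sum ≈ 2.1487 → 2.1487 bits.

2.1487 bits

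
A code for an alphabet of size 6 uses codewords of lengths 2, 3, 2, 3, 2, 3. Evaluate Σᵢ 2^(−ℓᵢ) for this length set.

With common denominator 2^3 = 8: Σ 2^(−ℓᵢ) = 2/8 + 1/8 + 2/8 + 1/8 + 2/8 + 1/8 = 9/8 = 1.125.

1.125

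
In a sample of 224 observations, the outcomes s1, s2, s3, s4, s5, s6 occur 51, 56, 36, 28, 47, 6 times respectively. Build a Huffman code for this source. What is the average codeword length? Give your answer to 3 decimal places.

Probabilities are the counts divided by 224.
Repeatedly combine the two least-probable nodes; the expected code length is the sum of the merged weights.
merge 3/112 + 1/8 → 17/112
merge 17/112 + 9/56 → 5/16
merge 47/224 + 51/224 → 7/16
merge 1/4 + 5/16 → 9/16
merge 7/16 + 9/16 → 1
L = 17/112 + 5/16 + 7/16 + 9/16 + 1 = 69/28 ≈ 2.464 bits/symbol.

2.464 bits/symbol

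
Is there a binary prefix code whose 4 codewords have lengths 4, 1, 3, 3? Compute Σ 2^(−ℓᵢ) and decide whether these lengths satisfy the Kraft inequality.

With common denominator 2^4 = 16: Σ 2^(−ℓᵢ) = 1/16 + 8/16 + 2/16 + 2/16 = 13/16 = 0.8125.
Kraft's inequality requires Σ ≤ 1; here Σ = 0.8125 ≤ 1, so such a prefix code exists.

0.8125; yes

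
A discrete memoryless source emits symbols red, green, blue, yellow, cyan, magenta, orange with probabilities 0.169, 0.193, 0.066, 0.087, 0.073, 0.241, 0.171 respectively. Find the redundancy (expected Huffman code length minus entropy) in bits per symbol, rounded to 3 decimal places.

0.042 bits

Entropy H = −Σ p log₂ p ≈ 2.6629 bits.
Huffman merges: 33/500+73/1000→139/1000; 87/1000+139/1000→113/500; 169/1000+171/1000→17/50; 193/1000+113/500→419/1000; 241/1000+17/50→581/1000; 419/1000+581/1000→1. L = 541/200 ≈ 2.7050.
L − H = 2.7050 − 2.6629 = 0.042 bits.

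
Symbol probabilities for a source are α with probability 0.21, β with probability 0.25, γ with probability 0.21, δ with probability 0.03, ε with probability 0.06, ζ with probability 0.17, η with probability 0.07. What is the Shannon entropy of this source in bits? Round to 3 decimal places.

2.544 bits

H = −Σ pᵢ log₂ pᵢ.
−0.21·log₂(0.21) = 0.4728
−0.25·log₂(0.25) = 0.5000
−0.21·log₂(0.21) = 0.4728
−0.03·log₂(0.03) = 0.1518
−0.06·log₂(0.06) = 0.2435
−0.17·log₂(0.17) = 0.4346
−0.07·log₂(0.07) = 0.2686
Sum ≈ 2.5441 → 2.544 bits.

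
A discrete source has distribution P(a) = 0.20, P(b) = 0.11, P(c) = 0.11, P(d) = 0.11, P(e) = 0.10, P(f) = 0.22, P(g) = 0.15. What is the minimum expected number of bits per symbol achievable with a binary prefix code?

2.78 bits/symbol

Repeatedly combine the two least-probable nodes; the expected code length is the sum of the merged weights.
merge 1/10 + 11/100 → 21/100
merge 11/100 + 11/100 → 11/50
merge 3/20 + 1/5 → 7/20
merge 21/100 + 11/50 → 43/100
merge 11/50 + 7/20 → 57/100
merge 43/100 + 57/100 → 1
L = 21/100 + 11/50 + 7/20 + 43/100 + 57/100 + 1 = 139/50 = 2.78 bits/symbol.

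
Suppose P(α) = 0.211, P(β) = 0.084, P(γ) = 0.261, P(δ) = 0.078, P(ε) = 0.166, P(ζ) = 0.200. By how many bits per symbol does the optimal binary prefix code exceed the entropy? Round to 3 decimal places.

Entropy H = −Σ p log₂ p ≈ 2.4611 bits.
Huffman merges: 39/500+21/250→81/500; 81/500+83/500→41/125; 1/5+211/1000→411/1000; 261/1000+41/125→589/1000; 411/1000+589/1000→1. L = 249/100 ≈ 2.4900.
L − H = 2.4900 − 2.4611 = 0.029 bits.

0.029 bits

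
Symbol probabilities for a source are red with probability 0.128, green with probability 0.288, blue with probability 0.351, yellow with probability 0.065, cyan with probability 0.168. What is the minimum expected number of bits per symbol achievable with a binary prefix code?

Repeatedly combine the two least-probable nodes; the expected code length is the sum of the merged weights.
merge 13/200 + 16/125 → 193/1000
merge 21/125 + 193/1000 → 361/1000
merge 36/125 + 351/1000 → 639/1000
merge 361/1000 + 639/1000 → 1
L = 193/1000 + 361/1000 + 639/1000 + 1 = 2193/1000 = 2.193 bits/symbol.

2.193 bits/symbol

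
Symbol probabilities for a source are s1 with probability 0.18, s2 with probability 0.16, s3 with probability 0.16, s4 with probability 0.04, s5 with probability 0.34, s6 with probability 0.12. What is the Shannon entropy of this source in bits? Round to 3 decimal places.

H = −Σ pᵢ log₂ pᵢ.
−0.18·log₂(0.18) = 0.4453
−0.16·log₂(0.16) = 0.4230
−0.16·log₂(0.16) = 0.4230
−0.04·log₂(0.04) = 0.1858
−0.34·log₂(0.34) = 0.5292
−0.12·log₂(0.12) = 0.3671
Sum ≈ 2.3733 → 2.373 bits.

2.373 bits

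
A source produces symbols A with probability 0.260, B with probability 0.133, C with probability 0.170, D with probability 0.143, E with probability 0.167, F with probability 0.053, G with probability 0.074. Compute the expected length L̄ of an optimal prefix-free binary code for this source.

2.697 bits/symbol

Repeatedly combine the two least-probable nodes; the expected code length is the sum of the merged weights.
merge 53/1000 + 37/500 → 127/1000
merge 127/1000 + 133/1000 → 13/50
merge 143/1000 + 167/1000 → 31/100
merge 17/100 + 13/50 → 43/100
merge 13/50 + 31/100 → 57/100
merge 43/100 + 57/100 → 1
L = 127/1000 + 13/50 + 31/100 + 43/100 + 57/100 + 1 = 2697/1000 = 2.697 bits/symbol.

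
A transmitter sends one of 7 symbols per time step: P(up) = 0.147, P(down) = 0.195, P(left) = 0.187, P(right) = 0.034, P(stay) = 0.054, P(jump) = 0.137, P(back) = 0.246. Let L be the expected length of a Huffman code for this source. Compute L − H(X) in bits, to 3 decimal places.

Entropy H = −Σ p log₂ p ≈ 2.6027 bits.
Huffman merges: 17/500+27/500→11/125; 11/125+137/1000→9/40; 147/1000+187/1000→167/500; 39/200+9/40→21/50; 123/500+167/500→29/50; 21/50+29/50→1. L = 2647/1000 ≈ 2.6470.
L − H = 2.6470 − 2.6027 = 0.044 bits.

0.044 bits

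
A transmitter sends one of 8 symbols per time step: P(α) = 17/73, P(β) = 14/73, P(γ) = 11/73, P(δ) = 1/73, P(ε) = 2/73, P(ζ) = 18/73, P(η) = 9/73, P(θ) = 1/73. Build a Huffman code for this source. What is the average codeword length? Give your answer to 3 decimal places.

2.589 bits/symbol

Repeatedly combine the two least-probable nodes; the expected code length is the sum of the merged weights.
merge 1/73 + 1/73 → 2/73
merge 2/73 + 2/73 → 4/73
merge 4/73 + 9/73 → 13/73
merge 11/73 + 13/73 → 24/73
merge 14/73 + 17/73 → 31/73
merge 18/73 + 24/73 → 42/73
merge 31/73 + 42/73 → 1
L = 2/73 + 4/73 + 13/73 + 24/73 + 31/73 + 42/73 + 1 = 189/73 ≈ 2.589 bits/symbol.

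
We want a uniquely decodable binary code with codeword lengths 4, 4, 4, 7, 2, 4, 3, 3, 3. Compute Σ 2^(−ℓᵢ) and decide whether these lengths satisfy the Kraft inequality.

With common denominator 2^7 = 128: Σ 2^(−ℓᵢ) = 8/128 + 8/128 + 8/128 + 1/128 + 32/128 + 8/128 + 16/128 + 16/128 + 16/128 = 113/128 = 0.8828125.
Kraft's inequality requires Σ ≤ 1; here Σ = 0.8828125 ≤ 1, so such a prefix code exists.

0.8828125; yes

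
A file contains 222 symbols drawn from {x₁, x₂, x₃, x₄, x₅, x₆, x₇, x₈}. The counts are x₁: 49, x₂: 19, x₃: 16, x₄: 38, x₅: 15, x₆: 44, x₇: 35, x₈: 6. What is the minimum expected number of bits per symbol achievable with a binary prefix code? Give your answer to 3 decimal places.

2.833 bits/symbol

Probabilities are the counts divided by 222.
Repeatedly combine the two least-probable nodes; the expected code length is the sum of the merged weights.
merge 1/37 + 5/74 → 7/74
merge 8/111 + 19/222 → 35/222
merge 7/74 + 35/222 → 28/111
merge 35/222 + 19/111 → 73/222
merge 22/111 + 49/222 → 31/74
merge 28/111 + 73/222 → 43/74
merge 31/74 + 43/74 → 1
L = 7/74 + 35/222 + 28/111 + 73/222 + 31/74 + 43/74 + 1 = 17/6 ≈ 2.833 bits/symbol.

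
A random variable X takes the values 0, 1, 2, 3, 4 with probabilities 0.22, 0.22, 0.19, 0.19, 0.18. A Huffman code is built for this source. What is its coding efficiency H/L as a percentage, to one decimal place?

97.8%

Entropy H = −Σ p log₂ p ≈ 2.3169 bits.
Huffman merges: 9/50+19/100→37/100; 19/100+11/50→41/100; 11/50+37/100→59/100; 41/100+59/100→1. L = 237/100 ≈ 2.3700.
Efficiency = H/L = 2.3169/2.3700 = 97.8%.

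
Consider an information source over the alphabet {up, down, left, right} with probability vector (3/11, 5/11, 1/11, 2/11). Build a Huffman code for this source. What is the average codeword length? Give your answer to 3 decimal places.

1.818 bits/symbol

Repeatedly combine the two least-probable nodes; the expected code length is the sum of the merged weights.
merge 1/11 + 2/11 → 3/11
merge 3/11 + 3/11 → 6/11
merge 5/11 + 6/11 → 1
L = 3/11 + 6/11 + 1 = 20/11 ≈ 1.818 bits/symbol.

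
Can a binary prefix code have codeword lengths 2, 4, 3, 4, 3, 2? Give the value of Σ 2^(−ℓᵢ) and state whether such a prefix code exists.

0.875; yes

With common denominator 2^4 = 16: Σ 2^(−ℓᵢ) = 4/16 + 1/16 + 2/16 + 1/16 + 2/16 + 4/16 = 14/16 = 0.875.
Kraft's inequality requires Σ ≤ 1; here Σ = 0.875 ≤ 1, so such a prefix code exists.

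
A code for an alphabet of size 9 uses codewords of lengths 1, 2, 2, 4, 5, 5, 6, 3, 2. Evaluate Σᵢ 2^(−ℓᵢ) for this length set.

1.515625

With common denominator 2^6 = 64: Σ 2^(−ℓᵢ) = 32/64 + 16/64 + 16/64 + 4/64 + 2/64 + 2/64 + 1/64 + 8/64 + 16/64 = 97/64 = 1.515625.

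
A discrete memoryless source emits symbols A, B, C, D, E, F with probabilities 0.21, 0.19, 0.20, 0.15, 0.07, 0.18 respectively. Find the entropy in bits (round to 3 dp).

2.517 bits

H = −Σ pᵢ log₂ pᵢ.
−0.21·log₂(0.21) = 0.4728
−0.19·log₂(0.19) = 0.4552
−0.20·log₂(0.20) = 0.4644
−0.15·log₂(0.15) = 0.4105
−0.07·log₂(0.07) = 0.2686
−0.18·log₂(0.18) = 0.4453
Sum ≈ 2.5168 → 2.517 bits.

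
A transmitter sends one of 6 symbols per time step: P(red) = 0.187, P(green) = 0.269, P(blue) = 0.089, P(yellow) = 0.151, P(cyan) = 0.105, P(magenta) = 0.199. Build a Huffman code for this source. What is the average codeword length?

Repeatedly combine the two least-probable nodes; the expected code length is the sum of the merged weights.
merge 89/1000 + 21/200 → 97/500
merge 151/1000 + 187/1000 → 169/500
merge 97/500 + 199/1000 → 393/1000
merge 269/1000 + 169/500 → 607/1000
merge 393/1000 + 607/1000 → 1
L = 97/500 + 169/500 + 393/1000 + 607/1000 + 1 = 633/250 = 2.532 bits/symbol.

2.532 bits/symbol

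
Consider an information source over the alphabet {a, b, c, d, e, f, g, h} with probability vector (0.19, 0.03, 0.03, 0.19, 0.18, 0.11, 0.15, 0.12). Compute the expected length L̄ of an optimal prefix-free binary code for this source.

Repeatedly combine the two least-probable nodes; the expected code length is the sum of the merged weights.
merge 3/100 + 3/100 → 3/50
merge 3/50 + 11/100 → 17/100
merge 3/25 + 3/20 → 27/100
merge 17/100 + 9/50 → 7/20
merge 19/100 + 19/100 → 19/50
merge 27/100 + 7/20 → 31/50
merge 19/50 + 31/50 → 1
L = 3/50 + 17/100 + 27/100 + 7/20 + 19/50 + 31/50 + 1 = 57/20 = 2.85 bits/symbol.

2.85 bits/symbol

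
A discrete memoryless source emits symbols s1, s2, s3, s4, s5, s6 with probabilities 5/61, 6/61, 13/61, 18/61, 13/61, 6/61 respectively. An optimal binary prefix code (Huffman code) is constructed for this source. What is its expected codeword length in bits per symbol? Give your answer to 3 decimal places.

Repeatedly combine the two least-probable nodes; the expected code length is the sum of the merged weights.
merge 5/61 + 6/61 → 11/61
merge 6/61 + 11/61 → 17/61
merge 13/61 + 13/61 → 26/61
merge 17/61 + 18/61 → 35/61
merge 26/61 + 35/61 → 1
L = 11/61 + 17/61 + 26/61 + 35/61 + 1 = 150/61 ≈ 2.459 bits/symbol.

2.459 bits/symbol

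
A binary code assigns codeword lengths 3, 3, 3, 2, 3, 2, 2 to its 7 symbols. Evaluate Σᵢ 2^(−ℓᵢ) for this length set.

With common denominator 2^3 = 8: Σ 2^(−ℓᵢ) = 1/8 + 1/8 + 1/8 + 2/8 + 1/8 + 2/8 + 2/8 = 10/8 = 1.25.

1.25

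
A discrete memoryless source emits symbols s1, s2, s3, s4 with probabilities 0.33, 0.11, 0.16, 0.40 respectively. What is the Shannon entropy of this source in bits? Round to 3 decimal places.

H = −Σ pᵢ log₂ pᵢ.
−0.33·log₂(0.33) = 0.5278
−0.11·log₂(0.11) = 0.3503
−0.16·log₂(0.16) = 0.4230
−0.40·log₂(0.40) = 0.5288
Sum ≈ 1.8299 → 1.830 bits.

1.830 bits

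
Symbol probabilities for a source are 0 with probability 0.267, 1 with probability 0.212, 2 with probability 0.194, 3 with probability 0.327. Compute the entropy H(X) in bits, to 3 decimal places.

H = −Σ pᵢ log₂ pᵢ.
−0.267·log₂(0.267) = 0.5087
−0.212·log₂(0.212) = 0.4744
−0.194·log₂(0.194) = 0.4590
−0.327·log₂(0.327) = 0.5273
Sum ≈ 1.9694 → 1.969 bits.

1.969 bits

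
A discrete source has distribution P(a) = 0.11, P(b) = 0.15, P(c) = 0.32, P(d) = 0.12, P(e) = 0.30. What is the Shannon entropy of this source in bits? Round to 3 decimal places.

2.175 bits

H = −Σ pᵢ log₂ pᵢ.
−0.11·log₂(0.11) = 0.3503
−0.15·log₂(0.15) = 0.4105
−0.32·log₂(0.32) = 0.5260
−0.12·log₂(0.12) = 0.3671
−0.30·log₂(0.30) = 0.5211
Sum ≈ 2.1750 → 2.175 bits.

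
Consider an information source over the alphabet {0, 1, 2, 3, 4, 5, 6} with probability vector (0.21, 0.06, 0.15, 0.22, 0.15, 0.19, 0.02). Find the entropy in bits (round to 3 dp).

2.586 bits

H = −Σ pᵢ log₂ pᵢ.
−0.21·log₂(0.21) = 0.4728
−0.06·log₂(0.06) = 0.2435
−0.15·log₂(0.15) = 0.4105
−0.22·log₂(0.22) = 0.4806
−0.15·log₂(0.15) = 0.4105
−0.19·log₂(0.19) = 0.4552
−0.02·log₂(0.02) = 0.1129
Sum ≈ 2.5861 → 2.586 bits.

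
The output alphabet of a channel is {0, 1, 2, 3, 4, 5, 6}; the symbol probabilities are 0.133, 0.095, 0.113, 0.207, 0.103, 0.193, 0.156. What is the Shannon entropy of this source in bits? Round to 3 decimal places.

H = −Σ pᵢ log₂ pᵢ.
−0.133·log₂(0.133) = 0.3871
−0.095·log₂(0.095) = 0.3226
−0.113·log₂(0.113) = 0.3555
−0.207·log₂(0.207) = 0.4704
−0.103·log₂(0.103) = 0.3378
−0.193·log₂(0.193) = 0.4581
−0.156·log₂(0.156) = 0.4181
Sum ≈ 2.7495 → 2.749 bits.

2.749 bits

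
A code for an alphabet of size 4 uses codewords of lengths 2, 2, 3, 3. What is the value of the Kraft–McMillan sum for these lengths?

With common denominator 2^3 = 8: Σ 2^(−ℓᵢ) = 2/8 + 2/8 + 1/8 + 1/8 = 6/8 = 0.75.

0.75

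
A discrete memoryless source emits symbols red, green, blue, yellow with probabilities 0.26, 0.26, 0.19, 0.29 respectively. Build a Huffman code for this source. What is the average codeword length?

Repeatedly combine the two least-probable nodes; the expected code length is the sum of the merged weights.
merge 19/100 + 13/50 → 9/20
merge 13/50 + 29/100 → 11/20
merge 9/20 + 11/20 → 1
L = 9/20 + 11/20 + 1 = 2 bits/symbol.

2 bits/symbol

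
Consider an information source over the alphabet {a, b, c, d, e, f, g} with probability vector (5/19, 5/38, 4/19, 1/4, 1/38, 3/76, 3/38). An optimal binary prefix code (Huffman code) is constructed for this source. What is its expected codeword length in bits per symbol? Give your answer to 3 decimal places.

2.487 bits/symbol

Repeatedly combine the two least-probable nodes; the expected code length is the sum of the merged weights.
merge 1/38 + 3/76 → 5/76
merge 5/76 + 3/38 → 11/76
merge 5/38 + 11/76 → 21/76
merge 4/19 + 1/4 → 35/76
merge 5/19 + 21/76 → 41/76
merge 35/76 + 41/76 → 1
L = 5/76 + 11/76 + 21/76 + 35/76 + 41/76 + 1 = 189/76 ≈ 2.487 bits/symbol.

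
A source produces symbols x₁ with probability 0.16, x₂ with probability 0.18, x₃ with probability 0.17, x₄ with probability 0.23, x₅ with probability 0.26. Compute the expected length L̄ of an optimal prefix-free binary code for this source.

2.33 bits/symbol

Repeatedly combine the two least-probable nodes; the expected code length is the sum of the merged weights.
merge 4/25 + 17/100 → 33/100
merge 9/50 + 23/100 → 41/100
merge 13/50 + 33/100 → 59/100
merge 41/100 + 59/100 → 1
L = 33/100 + 41/100 + 59/100 + 1 = 233/100 = 2.33 bits/symbol.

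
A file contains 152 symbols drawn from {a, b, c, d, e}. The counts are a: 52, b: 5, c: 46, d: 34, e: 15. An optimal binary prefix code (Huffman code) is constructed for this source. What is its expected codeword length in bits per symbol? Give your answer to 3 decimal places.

Probabilities are the counts divided by 152.
Repeatedly combine the two least-probable nodes; the expected code length is the sum of the merged weights.
merge 5/152 + 15/152 → 5/38
merge 5/38 + 17/76 → 27/76
merge 23/76 + 13/38 → 49/76
merge 27/76 + 49/76 → 1
L = 5/38 + 27/76 + 49/76 + 1 = 81/38 ≈ 2.132 bits/symbol.

2.132 bits/symbol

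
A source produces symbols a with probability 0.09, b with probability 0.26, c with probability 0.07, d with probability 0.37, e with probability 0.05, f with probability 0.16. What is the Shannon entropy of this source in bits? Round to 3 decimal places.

H = −Σ pᵢ log₂ pᵢ.
−0.09·log₂(0.09) = 0.3127
−0.26·log₂(0.26) = 0.5053
−0.07·log₂(0.07) = 0.2686
−0.37·log₂(0.37) = 0.5307
−0.05·log₂(0.05) = 0.2161
−0.16·log₂(0.16) = 0.4230
Sum ≈ 2.2563 → 2.256 bits.

2.256 bits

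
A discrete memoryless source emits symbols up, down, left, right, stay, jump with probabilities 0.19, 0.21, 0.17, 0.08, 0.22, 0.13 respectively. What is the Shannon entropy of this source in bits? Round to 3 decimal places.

2.517 bits

H = −Σ pᵢ log₂ pᵢ.
−0.19·log₂(0.19) = 0.4552
−0.21·log₂(0.21) = 0.4728
−0.17·log₂(0.17) = 0.4346
−0.08·log₂(0.08) = 0.2915
−0.22·log₂(0.22) = 0.4806
−0.13·log₂(0.13) = 0.3826
Sum ≈ 2.5174 → 2.517 bits.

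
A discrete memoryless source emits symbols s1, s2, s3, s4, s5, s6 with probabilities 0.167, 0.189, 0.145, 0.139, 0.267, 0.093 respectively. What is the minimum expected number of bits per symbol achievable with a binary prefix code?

2.544 bits/symbol

Repeatedly combine the two least-probable nodes; the expected code length is the sum of the merged weights.
merge 93/1000 + 139/1000 → 29/125
merge 29/200 + 167/1000 → 39/125
merge 189/1000 + 29/125 → 421/1000
merge 267/1000 + 39/125 → 579/1000
merge 421/1000 + 579/1000 → 1
L = 29/125 + 39/125 + 421/1000 + 579/1000 + 1 = 318/125 = 2.544 bits/symbol.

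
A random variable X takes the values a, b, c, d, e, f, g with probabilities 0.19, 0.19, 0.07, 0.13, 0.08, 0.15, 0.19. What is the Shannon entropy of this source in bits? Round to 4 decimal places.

H = −Σ pᵢ log₂ pᵢ.
−0.19·log₂(0.19) = 0.4552
−0.19·log₂(0.19) = 0.4552
−0.07·log₂(0.07) = 0.2686
−0.13·log₂(0.13) = 0.3826
−0.08·log₂(0.08) = 0.2915
−0.15·log₂(0.15) = 0.4105
−0.19·log₂(0.19) = 0.4552
Sum ≈ 2.7189 → 2.7189 bits.

2.7189 bits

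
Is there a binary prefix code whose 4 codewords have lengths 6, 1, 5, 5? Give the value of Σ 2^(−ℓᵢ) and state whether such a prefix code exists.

With common denominator 2^6 = 64: Σ 2^(−ℓᵢ) = 1/64 + 32/64 + 2/64 + 2/64 = 37/64 = 0.578125.
Kraft's inequality requires Σ ≤ 1; here Σ = 0.578125 ≤ 1, so such a prefix code exists.

0.578125; yes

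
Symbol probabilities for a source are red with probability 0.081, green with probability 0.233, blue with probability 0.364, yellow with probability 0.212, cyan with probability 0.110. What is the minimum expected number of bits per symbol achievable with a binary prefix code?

Repeatedly combine the two least-probable nodes; the expected code length is the sum of the merged weights.
merge 81/1000 + 11/100 → 191/1000
merge 191/1000 + 53/250 → 403/1000
merge 233/1000 + 91/250 → 597/1000
merge 403/1000 + 597/1000 → 1
L = 191/1000 + 403/1000 + 597/1000 + 1 = 2191/1000 = 2.191 bits/symbol.

2.191 bits/symbol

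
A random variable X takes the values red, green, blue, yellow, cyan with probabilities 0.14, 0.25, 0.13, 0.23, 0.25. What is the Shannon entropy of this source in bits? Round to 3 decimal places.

2.267 bits

H = −Σ pᵢ log₂ pᵢ.
−0.14·log₂(0.14) = 0.3971
−0.25·log₂(0.25) = 0.5000
−0.13·log₂(0.13) = 0.3826
−0.23·log₂(0.23) = 0.4877
−0.25·log₂(0.25) = 0.5000
Sum ≈ 2.2674 → 2.267 bits.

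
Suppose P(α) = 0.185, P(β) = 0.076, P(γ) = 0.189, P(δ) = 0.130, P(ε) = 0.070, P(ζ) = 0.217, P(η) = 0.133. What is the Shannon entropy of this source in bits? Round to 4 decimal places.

H = −Σ pᵢ log₂ pᵢ.
−0.185·log₂(0.185) = 0.4504
−0.076·log₂(0.076) = 0.2826
−0.189·log₂(0.189) = 0.4543
−0.130·log₂(0.130) = 0.3826
−0.070·log₂(0.070) = 0.2686
−0.217·log₂(0.217) = 0.4783
−0.133·log₂(0.133) = 0.3871
Sum ≈ 2.7038 → 2.7038 bits.

2.7038 bits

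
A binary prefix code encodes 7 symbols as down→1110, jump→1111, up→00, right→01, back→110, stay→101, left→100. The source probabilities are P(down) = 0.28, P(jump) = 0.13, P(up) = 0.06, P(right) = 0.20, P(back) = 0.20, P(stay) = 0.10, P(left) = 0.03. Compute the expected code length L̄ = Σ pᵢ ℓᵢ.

3.15 bits/symbol

L̄ = Σ pᵢ·ℓᵢ = 0.28·4 + 0.13·4 + 0.06·2 + 0.20·2 + 0.20·3 + 0.10·3 + 0.03·3 = 3.15 bits/symbol.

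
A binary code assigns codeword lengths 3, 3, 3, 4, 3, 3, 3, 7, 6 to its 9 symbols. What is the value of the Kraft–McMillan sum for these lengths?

With common denominator 2^7 = 128: Σ 2^(−ℓᵢ) = 16/128 + 16/128 + 16/128 + 8/128 + 16/128 + 16/128 + 16/128 + 1/128 + 2/128 = 107/128 = 0.8359375.

0.8359375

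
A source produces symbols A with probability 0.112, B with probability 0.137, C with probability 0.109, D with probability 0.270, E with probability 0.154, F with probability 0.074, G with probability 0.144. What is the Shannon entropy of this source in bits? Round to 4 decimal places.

H = −Σ pᵢ log₂ pᵢ.
−0.112·log₂(0.112) = 0.3537
−0.137·log₂(0.137) = 0.3929
−0.109·log₂(0.109) = 0.3485
−0.270·log₂(0.270) = 0.5100
−0.154·log₂(0.154) = 0.4156
−0.074·log₂(0.074) = 0.2780
−0.144·log₂(0.144) = 0.4026
Sum ≈ 2.7014 → 2.7014 bits.

2.7014 bits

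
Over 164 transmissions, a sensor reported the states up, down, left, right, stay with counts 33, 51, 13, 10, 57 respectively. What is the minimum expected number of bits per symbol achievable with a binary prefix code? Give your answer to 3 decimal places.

2.134 bits/symbol

Probabilities are the counts divided by 164.
Repeatedly combine the two least-probable nodes; the expected code length is the sum of the merged weights.
merge 5/82 + 13/164 → 23/164
merge 23/164 + 33/164 → 14/41
merge 51/164 + 14/41 → 107/164
merge 57/164 + 107/164 → 1
L = 23/164 + 14/41 + 107/164 + 1 = 175/82 ≈ 2.134 bits/symbol.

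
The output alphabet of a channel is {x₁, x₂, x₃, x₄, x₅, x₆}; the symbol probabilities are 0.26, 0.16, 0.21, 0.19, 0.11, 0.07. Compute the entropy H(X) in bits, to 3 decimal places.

2.475 bits

H = −Σ pᵢ log₂ pᵢ.
−0.26·log₂(0.26) = 0.5053
−0.16·log₂(0.16) = 0.4230
−0.21·log₂(0.21) = 0.4728
−0.19·log₂(0.19) = 0.4552
−0.11·log₂(0.11) = 0.3503
−0.07·log₂(0.07) = 0.2686
Sum ≈ 2.4752 → 2.475 bits.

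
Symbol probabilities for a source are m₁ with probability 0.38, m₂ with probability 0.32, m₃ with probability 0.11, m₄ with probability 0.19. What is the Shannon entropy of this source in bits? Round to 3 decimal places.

1.862 bits

H = −Σ pᵢ log₂ pᵢ.
−0.38·log₂(0.38) = 0.5305
−0.32·log₂(0.32) = 0.5260
−0.11·log₂(0.11) = 0.3503
−0.19·log₂(0.19) = 0.4552
Sum ≈ 1.8620 → 1.862 bits.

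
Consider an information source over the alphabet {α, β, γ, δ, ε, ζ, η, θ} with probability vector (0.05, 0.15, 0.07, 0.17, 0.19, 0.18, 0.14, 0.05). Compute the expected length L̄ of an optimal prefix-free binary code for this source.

2.9 bits/symbol

Repeatedly combine the two least-probable nodes; the expected code length is the sum of the merged weights.
merge 1/20 + 1/20 → 1/10
merge 7/100 + 1/10 → 17/100
merge 7/50 + 3/20 → 29/100
merge 17/100 + 17/100 → 17/50
merge 9/50 + 19/100 → 37/100
merge 29/100 + 17/50 → 63/100
merge 37/100 + 63/100 → 1
L = 1/10 + 17/100 + 29/100 + 17/50 + 37/100 + 63/100 + 1 = 29/10 = 2.9 bits/symbol.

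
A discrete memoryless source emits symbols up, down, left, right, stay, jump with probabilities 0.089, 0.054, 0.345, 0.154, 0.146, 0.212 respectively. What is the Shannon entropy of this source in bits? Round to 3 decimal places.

2.363 bits

H = −Σ pᵢ log₂ pᵢ.
−0.089·log₂(0.089) = 0.3106
−0.054·log₂(0.054) = 0.2274
−0.345·log₂(0.345) = 0.5297
−0.154·log₂(0.154) = 0.4156
−0.146·log₂(0.146) = 0.4053
−0.212·log₂(0.212) = 0.4744
Sum ≈ 2.3631 → 2.363 bits.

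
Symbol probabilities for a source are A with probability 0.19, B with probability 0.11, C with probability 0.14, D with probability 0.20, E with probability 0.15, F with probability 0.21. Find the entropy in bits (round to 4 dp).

2.5504 bits

H = −Σ pᵢ log₂ pᵢ.
−0.19·log₂(0.19) = 0.4552
−0.11·log₂(0.11) = 0.3503
−0.14·log₂(0.14) = 0.3971
−0.20·log₂(0.20) = 0.4644
−0.15·log₂(0.15) = 0.4105
−0.21·log₂(0.21) = 0.4728
Sum ≈ 2.5504 → 2.5504 bits.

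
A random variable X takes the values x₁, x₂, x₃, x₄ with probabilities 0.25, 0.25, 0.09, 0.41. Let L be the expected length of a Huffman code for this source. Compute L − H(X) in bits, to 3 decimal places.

0.090 bits

Entropy H = −Σ p log₂ p ≈ 1.8400 bits.
Huffman merges: 9/100+1/4→17/50; 1/4+17/50→59/100; 41/100+59/100→1. L = 193/100 ≈ 1.9300.
L − H = 1.9300 − 1.8400 = 0.090 bits.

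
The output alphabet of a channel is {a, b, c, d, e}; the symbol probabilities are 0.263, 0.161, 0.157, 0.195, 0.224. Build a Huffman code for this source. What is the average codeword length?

2.318 bits/symbol

Repeatedly combine the two least-probable nodes; the expected code length is the sum of the merged weights.
merge 157/1000 + 161/1000 → 159/500
merge 39/200 + 28/125 → 419/1000
merge 263/1000 + 159/500 → 581/1000
merge 419/1000 + 581/1000 → 1
L = 159/500 + 419/1000 + 581/1000 + 1 = 1159/500 = 2.318 bits/symbol.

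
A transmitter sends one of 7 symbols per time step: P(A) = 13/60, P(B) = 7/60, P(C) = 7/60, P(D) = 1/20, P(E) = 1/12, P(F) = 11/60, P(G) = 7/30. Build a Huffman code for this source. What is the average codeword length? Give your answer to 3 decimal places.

Repeatedly combine the two least-probable nodes; the expected code length is the sum of the merged weights.
merge 1/20 + 1/12 → 2/15
merge 7/60 + 7/60 → 7/30
merge 2/15 + 11/60 → 19/60
merge 13/60 + 7/30 → 9/20
merge 7/30 + 19/60 → 11/20
merge 9/20 + 11/20 → 1
L = 2/15 + 7/30 + 19/60 + 9/20 + 11/20 + 1 = 161/60 ≈ 2.683 bits/symbol.

2.683 bits/symbol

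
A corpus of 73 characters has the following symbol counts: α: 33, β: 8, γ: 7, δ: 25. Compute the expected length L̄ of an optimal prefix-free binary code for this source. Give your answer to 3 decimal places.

1.753 bits/symbol

Probabilities are the counts divided by 73.
Repeatedly combine the two least-probable nodes; the expected code length is the sum of the merged weights.
merge 7/73 + 8/73 → 15/73
merge 15/73 + 25/73 → 40/73
merge 33/73 + 40/73 → 1
L = 15/73 + 40/73 + 1 = 128/73 ≈ 1.753 bits/symbol.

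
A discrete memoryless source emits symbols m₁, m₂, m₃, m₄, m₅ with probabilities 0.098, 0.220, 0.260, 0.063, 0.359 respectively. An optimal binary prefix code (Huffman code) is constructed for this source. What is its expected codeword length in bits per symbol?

2.161 bits/symbol

Repeatedly combine the two least-probable nodes; the expected code length is the sum of the merged weights.
merge 63/1000 + 49/500 → 161/1000
merge 161/1000 + 11/50 → 381/1000
merge 13/50 + 359/1000 → 619/1000
merge 381/1000 + 619/1000 → 1
L = 161/1000 + 381/1000 + 619/1000 + 1 = 2161/1000 = 2.161 bits/symbol.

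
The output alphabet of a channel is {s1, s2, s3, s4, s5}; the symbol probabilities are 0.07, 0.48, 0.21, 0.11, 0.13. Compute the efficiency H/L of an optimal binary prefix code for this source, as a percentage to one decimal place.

98.6%

Entropy H = −Σ p log₂ p ≈ 1.9826 bits.
Huffman merges: 7/100+11/100→9/50; 13/100+9/50→31/100; 21/100+31/100→13/25; 12/25+13/25→1. L = 201/100 ≈ 2.0100.
Efficiency = H/L = 1.9826/2.0100 = 98.6%.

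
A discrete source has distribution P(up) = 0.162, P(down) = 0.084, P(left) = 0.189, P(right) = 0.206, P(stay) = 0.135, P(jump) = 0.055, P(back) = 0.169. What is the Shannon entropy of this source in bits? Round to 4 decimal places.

2.7030 bits

H = −Σ pᵢ log₂ pᵢ.
−0.162·log₂(0.162) = 0.4254
−0.084·log₂(0.084) = 0.3002
−0.189·log₂(0.189) = 0.4543
−0.206·log₂(0.206) = 0.4695
−0.135·log₂(0.135) = 0.3900
−0.055·log₂(0.055) = 0.2301
−0.169·log₂(0.169) = 0.4335
Sum ≈ 2.7030 → 2.7030 bits.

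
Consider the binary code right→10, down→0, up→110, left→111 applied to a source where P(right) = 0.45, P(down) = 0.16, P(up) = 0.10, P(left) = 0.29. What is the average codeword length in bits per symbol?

2.23 bits/symbol

L̄ = Σ pᵢ·ℓᵢ = 0.45·2 + 0.16·1 + 0.10·3 + 0.29·3 = 2.23 bits/symbol.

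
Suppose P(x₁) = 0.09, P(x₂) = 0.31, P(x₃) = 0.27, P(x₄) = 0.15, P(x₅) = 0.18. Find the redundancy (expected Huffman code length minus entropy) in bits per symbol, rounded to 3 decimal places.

Entropy H = −Σ p log₂ p ≈ 2.2023 bits.
Huffman merges: 9/100+3/20→6/25; 9/50+6/25→21/50; 27/100+31/100→29/50; 21/50+29/50→1. L = 56/25 ≈ 2.2400.
L − H = 2.2400 − 2.2023 = 0.038 bits.

0.038 bits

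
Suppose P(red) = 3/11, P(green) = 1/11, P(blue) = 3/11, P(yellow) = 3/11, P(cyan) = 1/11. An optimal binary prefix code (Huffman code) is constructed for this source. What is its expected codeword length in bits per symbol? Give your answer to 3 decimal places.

2.182 bits/symbol

Repeatedly combine the two least-probable nodes; the expected code length is the sum of the merged weights.
merge 1/11 + 1/11 → 2/11
merge 2/11 + 3/11 → 5/11
merge 3/11 + 3/11 → 6/11
merge 5/11 + 6/11 → 1
L = 2/11 + 5/11 + 6/11 + 1 = 24/11 ≈ 2.182 bits/symbol.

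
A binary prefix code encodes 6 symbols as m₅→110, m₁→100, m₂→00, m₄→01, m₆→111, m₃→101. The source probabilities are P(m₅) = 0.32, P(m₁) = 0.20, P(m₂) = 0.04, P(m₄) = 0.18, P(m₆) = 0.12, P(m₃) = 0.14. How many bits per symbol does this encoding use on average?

L̄ = Σ pᵢ·ℓᵢ = 0.32·3 + 0.20·3 + 0.04·2 + 0.18·2 + 0.12·3 + 0.14·3 = 2.78 bits/symbol.

2.78 bits/symbol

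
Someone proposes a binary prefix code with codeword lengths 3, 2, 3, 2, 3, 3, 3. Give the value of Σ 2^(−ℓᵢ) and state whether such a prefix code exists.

With common denominator 2^3 = 8: Σ 2^(−ℓᵢ) = 1/8 + 2/8 + 1/8 + 2/8 + 1/8 + 1/8 + 1/8 = 9/8 = 1.125.
Kraft's inequality requires Σ ≤ 1; here Σ = 1.125 > 1, so no such prefix code exists.

1.125; no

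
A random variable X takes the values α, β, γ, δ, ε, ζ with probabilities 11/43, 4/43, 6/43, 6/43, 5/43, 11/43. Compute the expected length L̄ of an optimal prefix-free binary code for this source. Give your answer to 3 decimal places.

2.488 bits/symbol

Repeatedly combine the two least-probable nodes; the expected code length is the sum of the merged weights.
merge 4/43 + 5/43 → 9/43
merge 6/43 + 6/43 → 12/43
merge 9/43 + 11/43 → 20/43
merge 11/43 + 12/43 → 23/43
merge 20/43 + 23/43 → 1
L = 9/43 + 12/43 + 20/43 + 23/43 + 1 = 107/43 ≈ 2.488 bits/symbol.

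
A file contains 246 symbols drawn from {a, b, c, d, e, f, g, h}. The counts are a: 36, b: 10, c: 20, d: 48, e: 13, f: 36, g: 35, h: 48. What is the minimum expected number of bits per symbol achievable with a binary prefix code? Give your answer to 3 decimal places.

Probabilities are the counts divided by 246.
Repeatedly combine the two least-probable nodes; the expected code length is the sum of the merged weights.
merge 5/123 + 13/246 → 23/246
merge 10/123 + 23/246 → 43/246
merge 35/246 + 6/41 → 71/246
merge 6/41 + 43/246 → 79/246
merge 8/41 + 8/41 → 16/41
merge 71/246 + 79/246 → 25/41
merge 16/41 + 25/41 → 1
L = 23/246 + 43/246 + 71/246 + 79/246 + 16/41 + 25/41 + 1 = 118/41 ≈ 2.878 bits/symbol.

2.878 bits/symbol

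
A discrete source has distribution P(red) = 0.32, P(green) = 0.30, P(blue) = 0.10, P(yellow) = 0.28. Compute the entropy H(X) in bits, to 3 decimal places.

1.894 bits

H = −Σ pᵢ log₂ pᵢ.
−0.32·log₂(0.32) = 0.5260
−0.30·log₂(0.30) = 0.5211
−0.10·log₂(0.10) = 0.3322
−0.28·log₂(0.28) = 0.5142
Sum ≈ 1.8935 → 1.894 bits.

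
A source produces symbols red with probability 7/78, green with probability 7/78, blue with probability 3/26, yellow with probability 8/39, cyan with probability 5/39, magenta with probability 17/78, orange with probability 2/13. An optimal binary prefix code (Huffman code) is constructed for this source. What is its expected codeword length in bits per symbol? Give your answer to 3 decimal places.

2.756 bits/symbol

Repeatedly combine the two least-probable nodes; the expected code length is the sum of the merged weights.
merge 7/78 + 7/78 → 7/39
merge 3/26 + 5/39 → 19/78
merge 2/13 + 7/39 → 1/3
merge 8/39 + 17/78 → 11/26
merge 19/78 + 1/3 → 15/26
merge 11/26 + 15/26 → 1
L = 7/39 + 19/78 + 1/3 + 11/26 + 15/26 + 1 = 215/78 ≈ 2.756 bits/symbol.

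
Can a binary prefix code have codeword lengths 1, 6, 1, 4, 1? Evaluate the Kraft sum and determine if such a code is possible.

With common denominator 2^6 = 64: Σ 2^(−ℓᵢ) = 32/64 + 1/64 + 32/64 + 4/64 + 32/64 = 101/64 = 1.578125.
Kraft's inequality requires Σ ≤ 1; here Σ = 1.578125 > 1, so no such prefix code exists.

1.578125; no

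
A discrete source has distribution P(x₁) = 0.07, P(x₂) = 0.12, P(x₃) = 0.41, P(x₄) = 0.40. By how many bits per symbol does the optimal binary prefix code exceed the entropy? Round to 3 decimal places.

0.088 bits

Entropy H = −Σ p log₂ p ≈ 1.6918 bits.
Huffman merges: 7/100+3/25→19/100; 19/100+2/5→59/100; 41/100+59/100→1. L = 89/50 ≈ 1.7800.
L − H = 1.7800 − 1.6918 = 0.088 bits.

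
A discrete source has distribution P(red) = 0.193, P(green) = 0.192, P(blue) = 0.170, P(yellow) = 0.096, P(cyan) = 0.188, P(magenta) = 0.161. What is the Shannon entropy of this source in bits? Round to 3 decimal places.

H = −Σ pᵢ log₂ pᵢ.
−0.193·log₂(0.193) = 0.4581
−0.192·log₂(0.192) = 0.4571
−0.170·log₂(0.170) = 0.4346
−0.096·log₂(0.096) = 0.3246
−0.188·log₂(0.188) = 0.4533
−0.161·log₂(0.161) = 0.4242
Sum ≈ 2.5518 → 2.552 bits.

2.552 bits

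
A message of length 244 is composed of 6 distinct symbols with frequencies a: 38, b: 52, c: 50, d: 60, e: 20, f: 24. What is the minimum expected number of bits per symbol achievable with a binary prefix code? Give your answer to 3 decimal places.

Probabilities are the counts divided by 244.
Repeatedly combine the two least-probable nodes; the expected code length is the sum of the merged weights.
merge 5/61 + 6/61 → 11/61
merge 19/122 + 11/61 → 41/122
merge 25/122 + 13/61 → 51/122
merge 15/61 + 41/122 → 71/122
merge 51/122 + 71/122 → 1
L = 11/61 + 41/122 + 51/122 + 71/122 + 1 = 307/122 ≈ 2.516 bits/symbol.

2.516 bits/symbol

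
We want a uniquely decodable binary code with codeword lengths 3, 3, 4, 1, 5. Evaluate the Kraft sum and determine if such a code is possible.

With common denominator 2^5 = 32: Σ 2^(−ℓᵢ) = 4/32 + 4/32 + 2/32 + 16/32 + 1/32 = 27/32 = 0.84375.
Kraft's inequality requires Σ ≤ 1; here Σ = 0.84375 ≤ 1, so such a prefix code exists.

0.84375; yes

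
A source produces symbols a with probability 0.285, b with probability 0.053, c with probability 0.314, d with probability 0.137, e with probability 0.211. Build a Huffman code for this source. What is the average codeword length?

2.19 bits/symbol

Repeatedly combine the two least-probable nodes; the expected code length is the sum of the merged weights.
merge 53/1000 + 137/1000 → 19/100
merge 19/100 + 211/1000 → 401/1000
merge 57/200 + 157/500 → 599/1000
merge 401/1000 + 599/1000 → 1
L = 19/100 + 401/1000 + 599/1000 + 1 = 219/100 = 2.19 bits/symbol.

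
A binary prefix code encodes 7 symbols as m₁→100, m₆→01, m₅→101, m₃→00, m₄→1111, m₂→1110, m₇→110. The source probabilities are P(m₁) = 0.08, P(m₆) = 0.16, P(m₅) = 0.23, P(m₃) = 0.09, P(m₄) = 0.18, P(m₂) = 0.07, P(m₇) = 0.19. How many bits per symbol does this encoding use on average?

L̄ = Σ pᵢ·ℓᵢ = 0.08·3 + 0.16·2 + 0.23·3 + 0.09·2 + 0.18·4 + 0.07·4 + 0.19·3 = 3 bits/symbol.

3 bits/symbol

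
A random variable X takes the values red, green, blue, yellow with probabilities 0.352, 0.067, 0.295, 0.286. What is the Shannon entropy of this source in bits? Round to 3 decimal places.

1.828 bits

H = −Σ pᵢ log₂ pᵢ.
−0.352·log₂(0.352) = 0.5302
−0.067·log₂(0.067) = 0.2613
−0.295·log₂(0.295) = 0.5196
−0.286·log₂(0.286) = 0.5165
Sum ≈ 1.8276 → 1.828 bits.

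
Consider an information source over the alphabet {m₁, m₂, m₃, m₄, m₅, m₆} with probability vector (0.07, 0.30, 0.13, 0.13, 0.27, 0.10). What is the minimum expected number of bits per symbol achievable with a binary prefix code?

2.43 bits/symbol

Repeatedly combine the two least-probable nodes; the expected code length is the sum of the merged weights.
merge 7/100 + 1/10 → 17/100
merge 13/100 + 13/100 → 13/50
merge 17/100 + 13/50 → 43/100
merge 27/100 + 3/10 → 57/100
merge 43/100 + 57/100 → 1
L = 17/100 + 13/50 + 43/100 + 57/100 + 1 = 243/100 = 2.43 bits/symbol.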